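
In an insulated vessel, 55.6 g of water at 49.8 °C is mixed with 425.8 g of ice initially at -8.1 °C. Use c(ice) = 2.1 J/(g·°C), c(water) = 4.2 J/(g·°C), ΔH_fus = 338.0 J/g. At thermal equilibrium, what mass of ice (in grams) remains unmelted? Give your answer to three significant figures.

m_ice remaining = 413 g

Heat to warm all ice to 0 °C: 425.8×2.1×8.1 = 7242.9 J
Heat released by water cooling to 0 °C: 55.6×4.2×49.8 = 11629 J
11629 J < 7242.9 + 425.8×338.0 = 151163.3 J, so not all ice melts; final T = 0 °C.
Heat left for melting: 11629 − 7242.9 = 4386.1 J
Mass melted = 4386.1 / 338.0 = 12.98 g
Ice remaining = 425.8 − 12.98 = 412.82 g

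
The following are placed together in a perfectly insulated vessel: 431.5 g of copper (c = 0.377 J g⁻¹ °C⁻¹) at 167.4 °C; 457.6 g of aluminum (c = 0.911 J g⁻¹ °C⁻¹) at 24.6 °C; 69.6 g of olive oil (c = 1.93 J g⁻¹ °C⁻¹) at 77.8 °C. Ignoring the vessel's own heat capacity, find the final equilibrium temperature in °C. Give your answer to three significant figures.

Σ mᵢcᵢ(T − Tᵢ) = 0  ⇒  T = Σ mᵢcᵢTᵢ / Σ mᵢcᵢ
Σ mᵢcᵢ = 431.5×0.377 + 457.6×0.911 + 69.6×1.93 = 713.8771
Σ mᵢcᵢTᵢ = 162.6755×167.4 + 416.8736×24.6 + 134.328×77.8 = 47938
T = 47938 / 713.8771 = 67.15 °C

T_f = 67.2 °C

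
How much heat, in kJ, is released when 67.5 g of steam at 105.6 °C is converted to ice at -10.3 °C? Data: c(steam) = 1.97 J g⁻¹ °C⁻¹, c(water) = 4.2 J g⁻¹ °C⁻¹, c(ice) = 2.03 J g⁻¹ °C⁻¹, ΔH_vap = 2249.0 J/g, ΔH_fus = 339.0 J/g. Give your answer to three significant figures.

q1 (cool steam 105.6→100 °C): 67.5 × 1.97 × 5.6 = 745 J
q2 (condense at 100 °C): 67.5 × 2249.0 = 151808 J
q3 (cool water 100→0 °C): 67.5 × 4.2 × 100.0 = 28350 J
q4 (freeze at 0 °C): 67.5 × 339.0 = 22883 J
q5 (cool ice 0→-10.3 °C): 67.5 × 2.03 × 10.3 = 1411 J
Total: 745 + 151808 + 28350 + 22883 + 1411 = 205197 J = 205 kJ

q = 205 kJ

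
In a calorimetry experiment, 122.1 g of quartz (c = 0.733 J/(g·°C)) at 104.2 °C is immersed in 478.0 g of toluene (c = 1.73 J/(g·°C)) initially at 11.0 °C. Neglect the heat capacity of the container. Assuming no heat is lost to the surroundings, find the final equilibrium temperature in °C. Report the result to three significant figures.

T_f = 20.1 °C

Heat lost by quartz = heat gained by toluene.
(122.1)(0.733)(104.2 − T) = (478.0)(1.73)(T − 11.0)
89.4993 (104.2 − T) = 826.94 (T − 11.0)
9325.8 − 89.4993 T = 826.94 T − 9096.3
18422.1 = 916.4393 T
T = 20.10 °C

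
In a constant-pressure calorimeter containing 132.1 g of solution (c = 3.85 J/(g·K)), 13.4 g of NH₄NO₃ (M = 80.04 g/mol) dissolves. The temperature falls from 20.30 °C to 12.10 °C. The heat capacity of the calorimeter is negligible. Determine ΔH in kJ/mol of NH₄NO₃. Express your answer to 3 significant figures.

ΔH = 24.9 kJ/mol

|ΔT| = |12.10 − 20.30| = 8.20 °C
|q_surr| = (132.1 × 3.85) × 8.20 = 508.585 × 8.20 = 4170 J
n(NH₄NO₃) = 13.4 / 80.04 = 0.1674 mol
Temperature fell, so q_rxn = +|q_surr| = 4.170 kJ
ΔH = q_rxn / n = 24.91 kJ/mol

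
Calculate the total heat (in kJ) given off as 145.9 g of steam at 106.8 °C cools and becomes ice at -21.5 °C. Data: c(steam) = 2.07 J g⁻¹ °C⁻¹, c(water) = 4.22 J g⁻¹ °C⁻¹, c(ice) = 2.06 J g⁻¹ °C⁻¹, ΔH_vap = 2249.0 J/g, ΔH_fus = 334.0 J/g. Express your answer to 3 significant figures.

q = 447 kJ

q1 (cool steam 106.8→100 °C): 145.9 × 2.07 × 6.8 = 2054 J
q2 (condense at 100 °C): 145.9 × 2249.0 = 328129 J
q3 (cool water 100→0 °C): 145.9 × 4.22 × 100.0 = 61570 J
q4 (freeze at 0 °C): 145.9 × 334.0 = 48731 J
q5 (cool ice 0→-21.5 °C): 145.9 × 2.06 × 21.5 = 6462 J
Total: 2054 + 328129 + 61570 + 48731 + 6462 = 446946 J = 447 kJ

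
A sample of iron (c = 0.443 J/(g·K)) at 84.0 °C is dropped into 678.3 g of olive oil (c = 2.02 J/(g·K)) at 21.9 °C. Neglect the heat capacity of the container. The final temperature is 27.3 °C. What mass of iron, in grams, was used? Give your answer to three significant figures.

m = 295 g

q_gained = (678.3 × 2.02) × (27.3 − 21.9) = 7399 J
q_lost = m × 0.443 × (84.0 − 27.3) = 25.1181 m
m = 7399 / 25.1181 = 295 g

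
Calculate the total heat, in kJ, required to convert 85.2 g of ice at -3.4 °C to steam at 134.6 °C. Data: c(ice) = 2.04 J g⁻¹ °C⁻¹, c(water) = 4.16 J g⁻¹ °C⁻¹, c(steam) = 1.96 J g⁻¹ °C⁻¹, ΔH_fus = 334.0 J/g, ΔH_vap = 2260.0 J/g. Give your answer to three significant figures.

q1 (heat ice -3.4→0.0 °C): 85.2 × 2.04 × 3.4 = 591 J
q2 (melt at 0 °C): 85.2 × 334.0 = 28457 J
q3 (heat water 0.0→100.0 °C): 85.2 × 4.16 × 100.0 = 35443 J
q4 (vaporize at 100 °C): 85.2 × 2260.0 = 192552 J
q5 (heat steam 100.0→134.6 °C): 85.2 × 1.96 × 34.6 = 5778 J
Total: 591 + 28457 + 35443 + 192552 + 5778 = 262821 J = 263 kJ

q = 263 kJ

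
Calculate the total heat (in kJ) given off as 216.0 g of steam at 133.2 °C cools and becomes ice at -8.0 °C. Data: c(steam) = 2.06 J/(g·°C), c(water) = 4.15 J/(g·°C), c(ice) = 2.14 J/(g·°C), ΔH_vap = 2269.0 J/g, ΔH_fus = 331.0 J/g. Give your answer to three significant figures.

q1 (cool steam 133.2→100 °C): 216.0 × 2.06 × 33.2 = 14773 J
q2 (condense at 100 °C): 216.0 × 2269.0 = 490104 J
q3 (cool water 100→0 °C): 216.0 × 4.15 × 100.0 = 89640 J
q4 (freeze at 0 °C): 216.0 × 331.0 = 71496 J
q5 (cool ice 0→-8.0 °C): 216.0 × 2.14 × 8.0 = 3698 J
Total: 14773 + 490104 + 89640 + 71496 + 3698 = 669711 J = 670 kJ

q = 670 kJ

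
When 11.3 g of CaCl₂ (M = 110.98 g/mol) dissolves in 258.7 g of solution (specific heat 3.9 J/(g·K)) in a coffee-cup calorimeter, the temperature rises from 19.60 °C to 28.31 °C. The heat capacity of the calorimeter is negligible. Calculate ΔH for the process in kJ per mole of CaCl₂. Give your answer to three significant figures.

ΔH = -86.3 kJ/mol

|ΔT| = |28.31 − 19.60| = 8.71 °C
|q_surr| = (258.7 × 3.9) × 8.71 = 1008.93 × 8.71 = 8788 J
n(CaCl₂) = 11.3 / 110.98 = 0.1018 mol
Temperature rose, so q_rxn = −|q_surr| = -8.788 kJ
ΔH = q_rxn / n = -86.33 kJ/mol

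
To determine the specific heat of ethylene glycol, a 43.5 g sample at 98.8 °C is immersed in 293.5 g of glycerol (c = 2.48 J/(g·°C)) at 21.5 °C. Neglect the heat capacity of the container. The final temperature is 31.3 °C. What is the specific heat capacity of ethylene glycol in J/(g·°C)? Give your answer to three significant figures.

q_gained = (293.5 × 2.48) × (31.3 − 21.5) = 7133 J
q_lost = 43.5 × c × (98.8 − 31.3) = 2936.25 c
Set equal: c = 7133 / 2936.25 = 2.43 J/(g·°C)

c = 2.43 J/(g·°C)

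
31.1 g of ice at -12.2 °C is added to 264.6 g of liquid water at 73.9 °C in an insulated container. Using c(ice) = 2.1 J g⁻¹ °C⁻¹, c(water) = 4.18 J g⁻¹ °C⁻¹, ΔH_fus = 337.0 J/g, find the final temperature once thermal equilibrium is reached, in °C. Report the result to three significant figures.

Heat to bring ice to 0 °C and melt it: q₁ = 31.1×2.1×12.2 + 31.1×337.0 = 11277 J
Heat the water can supply cooling to 0 °C: 264.6×4.18×73.9 = 81735.5 J > q₁, so all ice melts.
Energy balance: 264.6×4.18×(73.9 − T) = 11277 + 31.1×4.18×(T − 0)
1106.028(73.9 − T) = 11277 + 129.998 T
81735.5 − 11277 = 1236.026 T
T = 70458.5 / 1236.026 = 57.00 °C

T_f = 57.0 °C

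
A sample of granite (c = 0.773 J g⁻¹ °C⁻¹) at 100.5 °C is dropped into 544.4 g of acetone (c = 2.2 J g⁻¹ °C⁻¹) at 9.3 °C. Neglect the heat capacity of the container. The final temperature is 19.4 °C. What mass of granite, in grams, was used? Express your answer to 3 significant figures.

m = 193 g

q_gained = (544.4 × 2.2) × (19.4 − 9.3) = 12100 J
q_lost = m × 0.773 × (100.5 − 19.4) = 62.6903 m
m = 12100 / 62.6903 = 193 g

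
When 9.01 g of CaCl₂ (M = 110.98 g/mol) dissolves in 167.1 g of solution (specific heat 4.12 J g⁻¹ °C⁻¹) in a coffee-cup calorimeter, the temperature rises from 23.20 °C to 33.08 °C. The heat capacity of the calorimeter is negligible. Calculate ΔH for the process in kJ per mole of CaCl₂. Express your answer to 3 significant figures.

ΔH = -83.8 kJ/mol

|ΔT| = |33.08 − 23.20| = 9.88 °C
|q_surr| = (167.1 × 4.12) × 9.88 = 688.452 × 9.88 = 6802 J
n(CaCl₂) = 9.01 / 110.98 = 0.08119 mol
Temperature rose, so q_rxn = −|q_surr| = -6.802 kJ
ΔH = q_rxn / n = -83.78 kJ/mol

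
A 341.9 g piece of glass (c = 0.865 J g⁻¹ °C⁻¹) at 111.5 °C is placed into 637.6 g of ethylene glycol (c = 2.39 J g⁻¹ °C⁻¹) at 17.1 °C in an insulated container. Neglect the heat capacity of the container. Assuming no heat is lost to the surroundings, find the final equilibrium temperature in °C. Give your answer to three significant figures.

Heat lost by glass = heat gained by ethylene glycol.
(341.9)(0.865)(111.5 − T) = (637.6)(2.39)(T − 17.1)
295.7435 (111.5 − T) = 1523.864 (T − 17.1)
32975 − 295.7435 T = 1523.864 T − 26058
59033 = 1819.6075 T
T = 32.44 °C

T_f = 32.4 °C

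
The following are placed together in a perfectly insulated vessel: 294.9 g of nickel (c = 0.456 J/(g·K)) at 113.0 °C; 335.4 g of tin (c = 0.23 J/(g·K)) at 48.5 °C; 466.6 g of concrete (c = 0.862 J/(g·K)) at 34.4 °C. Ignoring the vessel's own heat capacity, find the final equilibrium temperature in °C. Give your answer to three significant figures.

T_f = 53.4 °C

Σ mᵢcᵢ(T − Tᵢ) = 0  ⇒  T = Σ mᵢcᵢTᵢ / Σ mᵢcᵢ
Σ mᵢcᵢ = 294.9×0.456 + 335.4×0.23 + 466.6×0.862 = 613.8256
Σ mᵢcᵢTᵢ = 134.4744×113.0 + 77.142×48.5 + 402.2092×34.4 = 32773
T = 32773 / 613.8256 = 53.39 °C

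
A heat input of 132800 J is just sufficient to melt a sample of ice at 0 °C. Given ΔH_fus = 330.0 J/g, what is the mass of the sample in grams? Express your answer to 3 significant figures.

m = 402 g

m = q / ΔH_fus = 132800 J / 330.0 J/g = 402 g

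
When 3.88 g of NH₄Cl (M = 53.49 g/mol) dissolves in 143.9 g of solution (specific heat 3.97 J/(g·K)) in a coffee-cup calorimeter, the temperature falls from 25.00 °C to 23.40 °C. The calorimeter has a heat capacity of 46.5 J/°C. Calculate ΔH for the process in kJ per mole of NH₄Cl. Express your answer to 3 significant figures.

ΔH = 13.6 kJ/mol

|ΔT| = |23.40 − 25.00| = 1.60 °C
|q_surr| = (143.9 × 3.97 + 46.5) × 1.60 = 617.783 × 1.60 = 988.5 J
n(NH₄Cl) = 3.88 / 53.49 = 0.07254 mol
Temperature fell, so q_rxn = +|q_surr| = 0.9885 kJ
ΔH = q_rxn / n = 13.63 kJ/mol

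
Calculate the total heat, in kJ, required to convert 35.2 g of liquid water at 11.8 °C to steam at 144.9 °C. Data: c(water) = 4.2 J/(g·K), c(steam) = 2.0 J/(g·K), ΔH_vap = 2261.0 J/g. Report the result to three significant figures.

q = 95.8 kJ

q1 (heat water 11.8→100.0 °C): 35.2 × 4.2 × 88.2 = 13039 J
q2 (vaporize at 100 °C): 35.2 × 2261.0 = 79587 J
q3 (heat steam 100.0→144.9 °C): 35.2 × 2.0 × 44.9 = 3161 J
Total: 13039 + 79587 + 3161 = 95787 J = 95.8 kJ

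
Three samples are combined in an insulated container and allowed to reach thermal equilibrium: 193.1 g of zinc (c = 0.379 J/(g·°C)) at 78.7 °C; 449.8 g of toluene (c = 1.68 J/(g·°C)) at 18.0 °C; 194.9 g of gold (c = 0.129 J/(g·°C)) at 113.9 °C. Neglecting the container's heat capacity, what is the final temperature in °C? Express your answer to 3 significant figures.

T_f = 26.0 °C

Σ mᵢcᵢ(T − Tᵢ) = 0  ⇒  T = Σ mᵢcᵢTᵢ / Σ mᵢcᵢ
Σ mᵢcᵢ = 193.1×0.379 + 449.8×1.68 + 194.9×0.129 = 853.9910
Σ mᵢcᵢTᵢ = 73.1849×78.7 + 755.664×18.0 + 25.1421×113.9 = 22225
T = 22225 / 853.9910 = 26.02 °C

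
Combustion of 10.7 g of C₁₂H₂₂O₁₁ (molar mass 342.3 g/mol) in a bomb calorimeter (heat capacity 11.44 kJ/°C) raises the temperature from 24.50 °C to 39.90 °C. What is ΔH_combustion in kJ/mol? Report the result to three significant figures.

ΔH = -5640 kJ/mol

ΔT = 39.90 − 24.50 = 15.40 °C
q_cal = C_cal × ΔT = 11.44 × 15.40 = 176.176 kJ
n = 10.7 / 342.3 = 0.03126 mol
q_rxn = −q_cal = -176.176 kJ
ΔH = -176.176 / 0.03126 = -5636 kJ/mol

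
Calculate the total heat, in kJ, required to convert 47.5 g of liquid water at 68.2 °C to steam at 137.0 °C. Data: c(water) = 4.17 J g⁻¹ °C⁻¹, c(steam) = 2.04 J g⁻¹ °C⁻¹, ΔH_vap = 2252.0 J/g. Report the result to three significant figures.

q = 117 kJ

q1 (heat water 68.2→100.0 °C): 47.5 × 4.17 × 31.8 = 6299 J
q2 (vaporize at 100 °C): 47.5 × 2252.0 = 106970 J
q3 (heat steam 100.0→137.0 °C): 47.5 × 2.04 × 37.0 = 3585 J
Total: 6299 + 106970 + 3585 = 116854 J = 117 kJ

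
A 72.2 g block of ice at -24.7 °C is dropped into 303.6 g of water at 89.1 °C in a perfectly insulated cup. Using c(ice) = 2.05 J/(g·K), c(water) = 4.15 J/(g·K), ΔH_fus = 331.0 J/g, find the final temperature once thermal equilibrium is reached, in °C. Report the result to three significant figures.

Heat to bring ice to 0 °C and melt it: q₁ = 72.2×2.05×24.7 + 72.2×331.0 = 27554 J
Heat the water can supply cooling to 0 °C: 303.6×4.15×89.1 = 112261 J > q₁, so all ice melts.
Energy balance: 303.6×4.15×(89.1 − T) = 27554 + 72.2×4.15×(T − 0)
1259.94(89.1 − T) = 27554 + 299.63 T
112261 − 27554 = 1559.57 T
T = 84707 / 1559.57 = 54.31 °C

T_f = 54.3 °C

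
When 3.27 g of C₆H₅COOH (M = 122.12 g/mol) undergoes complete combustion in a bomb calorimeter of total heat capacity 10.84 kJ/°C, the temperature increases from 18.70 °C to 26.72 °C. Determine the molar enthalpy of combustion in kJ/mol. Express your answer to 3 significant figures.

ΔT = 26.72 − 18.70 = 8.02 °C
q_cal = C_cal × ΔT = 10.84 × 8.02 = 86.9368 kJ
n = 3.27 / 122.12 = 0.02678 mol
q_rxn = −q_cal = -86.9368 kJ
ΔH = -86.9368 / 0.02678 = -3246 kJ/mol

ΔH = -3250 kJ/mol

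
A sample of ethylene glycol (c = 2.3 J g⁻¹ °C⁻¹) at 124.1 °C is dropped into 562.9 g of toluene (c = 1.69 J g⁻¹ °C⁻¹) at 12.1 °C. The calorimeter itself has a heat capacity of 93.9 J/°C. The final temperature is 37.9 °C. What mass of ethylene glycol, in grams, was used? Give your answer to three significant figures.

m = 136 g

q_gained = (562.9 × 1.69 + 93.9) × (37.9 − 12.1) = 26970 J
q_lost = m × 2.3 × (124.1 − 37.9) = 198.26 m
m = 26970 / 198.26 = 136 g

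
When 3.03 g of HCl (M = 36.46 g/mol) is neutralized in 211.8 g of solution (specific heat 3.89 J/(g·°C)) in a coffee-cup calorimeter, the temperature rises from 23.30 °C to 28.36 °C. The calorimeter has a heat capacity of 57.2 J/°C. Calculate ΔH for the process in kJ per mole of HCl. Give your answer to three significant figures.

ΔH = -53.6 kJ/mol

|ΔT| = |28.36 − 23.30| = 5.06 °C
|q_surr| = (211.8 × 3.89 + 57.2) × 5.06 = 881.102 × 5.06 = 4458 J
n(HCl) = 3.03 / 36.46 = 0.08310 mol
Temperature rose, so q_rxn = −|q_surr| = -4.458 kJ
ΔH = q_rxn / n = -53.646 kJ/mol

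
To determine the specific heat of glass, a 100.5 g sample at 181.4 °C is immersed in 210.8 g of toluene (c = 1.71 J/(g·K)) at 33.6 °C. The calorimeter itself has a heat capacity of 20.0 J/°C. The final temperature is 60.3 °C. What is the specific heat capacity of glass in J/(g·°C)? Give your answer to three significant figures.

c = 0.835 J/(g·°C)

q_gained = (210.8 × 1.71 + 20.0) × (60.3 − 33.6) = 10160 J
q_lost = 100.5 × c × (181.4 − 60.3) = 12170.55 c
Set equal: c = 10160 / 12170.55 = 0.835 J/(g·°C)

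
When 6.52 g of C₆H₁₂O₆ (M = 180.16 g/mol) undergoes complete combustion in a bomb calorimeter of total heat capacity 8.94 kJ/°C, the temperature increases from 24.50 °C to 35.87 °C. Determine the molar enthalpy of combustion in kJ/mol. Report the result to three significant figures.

ΔH = -2810 kJ/mol

ΔT = 35.87 − 24.50 = 11.37 °C
q_cal = C_cal × ΔT = 8.94 × 11.37 = 101.6478 kJ
n = 6.52 / 180.16 = 0.03619 mol
q_rxn = −q_cal = -101.6478 kJ
ΔH = -101.6478 / 0.03619 = -2809 kJ/mol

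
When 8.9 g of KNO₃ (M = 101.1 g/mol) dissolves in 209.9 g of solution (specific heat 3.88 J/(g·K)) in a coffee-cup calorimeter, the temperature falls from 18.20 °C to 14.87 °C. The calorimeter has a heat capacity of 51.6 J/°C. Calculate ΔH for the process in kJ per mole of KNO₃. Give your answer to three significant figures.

|ΔT| = |14.87 − 18.20| = 3.33 °C
|q_surr| = (209.9 × 3.88 + 51.6) × 3.33 = 866.012 × 3.33 = 2884 J
n(KNO₃) = 8.9 / 101.1 = 0.08803 mol
Temperature fell, so q_rxn = +|q_surr| = 2.884 kJ
ΔH = q_rxn / n = 32.76 kJ/mol

ΔH = 32.8 kJ/mol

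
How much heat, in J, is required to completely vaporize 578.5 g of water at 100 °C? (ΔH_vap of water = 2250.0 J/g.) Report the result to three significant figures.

q = 1300000 J

q = m × ΔH_vap = 578.5 × 2250.0 = 1302000 J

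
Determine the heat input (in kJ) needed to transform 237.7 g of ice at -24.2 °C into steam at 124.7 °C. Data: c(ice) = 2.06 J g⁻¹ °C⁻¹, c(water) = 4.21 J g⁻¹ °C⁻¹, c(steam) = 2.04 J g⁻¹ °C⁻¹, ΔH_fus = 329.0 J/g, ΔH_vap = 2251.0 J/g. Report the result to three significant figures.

q = 737 kJ

q1 (heat ice -24.2→0.0 °C): 237.7 × 2.06 × 24.2 = 11850 J
q2 (melt at 0 °C): 237.7 × 329.0 = 78203 J
q3 (heat water 0.0→100.0 °C): 237.7 × 4.21 × 100.0 = 100072 J
q4 (vaporize at 100 °C): 237.7 × 2251.0 = 535063 J
q5 (heat steam 100.0→124.7 °C): 237.7 × 2.04 × 24.7 = 11977 J
Total: 11850 + 78203 + 100072 + 535063 + 11977 = 737165 J = 737 kJ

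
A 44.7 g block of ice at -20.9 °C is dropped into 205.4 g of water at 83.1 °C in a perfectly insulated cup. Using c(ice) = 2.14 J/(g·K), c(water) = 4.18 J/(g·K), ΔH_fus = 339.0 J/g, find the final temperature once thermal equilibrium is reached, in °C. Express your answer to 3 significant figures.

T_f = 51.8 °C

Heat to bring ice to 0 °C and melt it: q₁ = 44.7×2.14×20.9 + 44.7×339.0 = 17153 J
Heat the water can supply cooling to 0 °C: 205.4×4.18×83.1 = 71347.3 J > q₁, so all ice melts.
Energy balance: 205.4×4.18×(83.1 − T) = 17153 + 44.7×4.18×(T − 0)
858.572(83.1 − T) = 17153 + 186.846 T
71347.3 − 17153 = 1045.418 T
T = 54194.3 / 1045.418 = 51.84 °C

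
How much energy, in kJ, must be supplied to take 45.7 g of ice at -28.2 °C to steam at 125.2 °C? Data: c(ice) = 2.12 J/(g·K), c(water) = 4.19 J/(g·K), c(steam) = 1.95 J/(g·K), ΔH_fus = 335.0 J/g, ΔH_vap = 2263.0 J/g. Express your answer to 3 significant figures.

q = 143 kJ

q1 (heat ice -28.2→0.0 °C): 45.7 × 2.12 × 28.2 = 2732 J
q2 (melt at 0 °C): 45.7 × 335.0 = 15310 J
q3 (heat water 0.0→100.0 °C): 45.7 × 4.19 × 100.0 = 19148 J
q4 (vaporize at 100 °C): 45.7 × 2263.0 = 103419 J
q5 (heat steam 100.0→125.2 °C): 45.7 × 1.95 × 25.2 = 2246 J
Total: 2732 + 15310 + 19148 + 103419 + 2246 = 142855 J = 143 kJ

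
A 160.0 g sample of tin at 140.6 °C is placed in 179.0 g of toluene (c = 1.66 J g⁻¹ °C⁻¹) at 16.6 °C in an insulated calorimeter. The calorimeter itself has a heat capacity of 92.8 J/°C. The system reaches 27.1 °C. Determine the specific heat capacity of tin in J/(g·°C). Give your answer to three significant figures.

c = 0.225 J/(g·°C)

q_gained = (179.0 × 1.66 + 92.8) × (27.1 − 16.6) = 4094 J
q_lost = 160.0 × c × (140.6 − 27.1) = 18160 c
Set equal: c = 4094 / 18160 = 0.225 J/(g·°C)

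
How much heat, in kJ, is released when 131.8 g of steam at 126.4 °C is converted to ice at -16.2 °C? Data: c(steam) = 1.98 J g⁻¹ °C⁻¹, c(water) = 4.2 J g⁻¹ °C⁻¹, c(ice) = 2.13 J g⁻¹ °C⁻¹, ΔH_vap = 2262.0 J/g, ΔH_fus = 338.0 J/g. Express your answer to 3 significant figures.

q1 (cool steam 126.4→100 °C): 131.8 × 1.98 × 26.4 = 6889 J
q2 (condense at 100 °C): 131.8 × 2262.0 = 298132 J
q3 (cool water 100→0 °C): 131.8 × 4.2 × 100.0 = 55356 J
q4 (freeze at 0 °C): 131.8 × 338.0 = 44548 J
q5 (cool ice 0→-16.2 °C): 131.8 × 2.13 × 16.2 = 4548 J
Total: 6889 + 298132 + 55356 + 44548 + 4548 = 409473 J = 409 kJ

q = 409 kJ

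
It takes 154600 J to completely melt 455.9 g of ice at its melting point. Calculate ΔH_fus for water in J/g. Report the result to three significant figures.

ΔH_fus = 339 J/g

ΔH_fus = q / m = 154600 / 455.9 = 339 J/g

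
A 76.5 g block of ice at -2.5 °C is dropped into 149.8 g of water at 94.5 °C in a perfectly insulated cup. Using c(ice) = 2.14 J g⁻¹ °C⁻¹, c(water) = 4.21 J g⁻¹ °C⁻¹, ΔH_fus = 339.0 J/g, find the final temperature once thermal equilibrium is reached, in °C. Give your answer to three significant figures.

Heat to bring ice to 0 °C and melt it: q₁ = 76.5×2.14×2.5 + 76.5×339.0 = 26343 J
Heat the water can supply cooling to 0 °C: 149.8×4.21×94.5 = 59597.2 J > q₁, so all ice melts.
Energy balance: 149.8×4.21×(94.5 − T) = 26343 + 76.5×4.21×(T − 0)
630.658(94.5 − T) = 26343 + 322.065 T
59597.2 − 26343 = 952.723 T
T = 33254.2 / 952.723 = 34.90 °C

T_f = 34.9 °C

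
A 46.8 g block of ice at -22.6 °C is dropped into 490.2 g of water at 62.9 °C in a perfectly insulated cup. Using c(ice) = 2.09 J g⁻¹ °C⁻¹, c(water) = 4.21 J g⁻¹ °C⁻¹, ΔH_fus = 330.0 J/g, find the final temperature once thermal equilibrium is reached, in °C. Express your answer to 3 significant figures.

Heat to bring ice to 0 °C and melt it: q₁ = 46.8×2.09×22.6 + 46.8×330.0 = 17655 J
Heat the water can supply cooling to 0 °C: 490.2×4.21×62.9 = 129809 J > q₁, so all ice melts.
Energy balance: 490.2×4.21×(62.9 − T) = 17655 + 46.8×4.21×(T − 0)
2063.742(62.9 − T) = 17655 + 197.028 T
129809 − 17655 = 2260.770 T
T = 112154 / 2260.770 = 49.61 °C

T_f = 49.6 °C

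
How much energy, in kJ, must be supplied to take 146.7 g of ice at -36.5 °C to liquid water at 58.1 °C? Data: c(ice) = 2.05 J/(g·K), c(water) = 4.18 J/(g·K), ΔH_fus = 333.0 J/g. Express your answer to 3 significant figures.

q = 95.5 kJ

q1 (heat ice -36.5→0.0 °C): 146.7 × 2.05 × 36.5 = 10977 J
q2 (melt at 0 °C): 146.7 × 333.0 = 48851 J
q3 (heat water 0.0→58.1 °C): 146.7 × 4.18 × 58.1 = 35627 J
Total: 10977 + 48851 + 35627 = 95455 J = 95.5 kJ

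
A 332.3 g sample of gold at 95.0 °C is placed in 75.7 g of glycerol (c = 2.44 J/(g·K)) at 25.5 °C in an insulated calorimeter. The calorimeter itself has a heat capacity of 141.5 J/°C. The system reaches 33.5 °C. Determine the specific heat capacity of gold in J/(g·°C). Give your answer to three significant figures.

q_gained = (75.7 × 2.44 + 141.5) × (33.5 − 25.5) = 2610 J
q_lost = 332.3 × c × (95.0 − 33.5) = 20436.45 c
Set equal: c = 2610 / 20436.45 = 0.128 J/(g·°C)

c = 0.128 J/(g·°C)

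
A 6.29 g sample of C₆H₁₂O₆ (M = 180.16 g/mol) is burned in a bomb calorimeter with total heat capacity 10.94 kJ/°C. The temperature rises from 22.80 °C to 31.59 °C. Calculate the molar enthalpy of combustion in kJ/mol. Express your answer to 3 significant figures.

ΔH = -2750 kJ/mol

ΔT = 31.59 − 22.80 = 8.79 °C
q_cal = C_cal × ΔT = 10.94 × 8.79 = 96.1626 kJ
n = 6.29 / 180.16 = 0.03491 mol
q_rxn = −q_cal = -96.1626 kJ
ΔH = -96.1626 / 0.03491 = -2754.6 kJ/mol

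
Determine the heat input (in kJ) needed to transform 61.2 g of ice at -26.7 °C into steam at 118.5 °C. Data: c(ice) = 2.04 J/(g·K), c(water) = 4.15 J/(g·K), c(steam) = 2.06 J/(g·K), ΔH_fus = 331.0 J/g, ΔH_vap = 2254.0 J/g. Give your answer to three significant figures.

q1 (heat ice -26.7→0.0 °C): 61.2 × 2.04 × 26.7 = 3333 J
q2 (melt at 0 °C): 61.2 × 331.0 = 20257 J
q3 (heat water 0.0→100.0 °C): 61.2 × 4.15 × 100.0 = 25398 J
q4 (vaporize at 100 °C): 61.2 × 2254.0 = 137945 J
q5 (heat steam 100.0→118.5 °C): 61.2 × 2.06 × 18.5 = 2332 J
Total: 3333 + 20257 + 25398 + 137945 + 2332 = 189265 J = 189 kJ

q = 189 kJ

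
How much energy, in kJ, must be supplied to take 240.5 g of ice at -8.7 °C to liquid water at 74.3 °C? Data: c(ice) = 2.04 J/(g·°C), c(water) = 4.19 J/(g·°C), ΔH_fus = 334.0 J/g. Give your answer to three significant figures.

q = 159 kJ

q1 (heat ice -8.7→0.0 °C): 240.5 × 2.04 × 8.7 = 4268 J
q2 (melt at 0 °C): 240.5 × 334.0 = 80327 J
q3 (heat water 0.0→74.3 °C): 240.5 × 4.19 × 74.3 = 74872 J
Total: 4268 + 80327 + 74872 = 159467 J = 159 kJ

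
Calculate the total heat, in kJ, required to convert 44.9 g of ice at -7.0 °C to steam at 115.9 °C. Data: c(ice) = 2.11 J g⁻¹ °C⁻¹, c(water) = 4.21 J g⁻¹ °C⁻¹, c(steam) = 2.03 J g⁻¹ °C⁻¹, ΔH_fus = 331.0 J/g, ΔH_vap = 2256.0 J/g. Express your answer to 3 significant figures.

q1 (heat ice -7.0→0.0 °C): 44.9 × 2.11 × 7.0 = 663 J
q2 (melt at 0 °C): 44.9 × 331.0 = 14862 J
q3 (heat water 0.0→100.0 °C): 44.9 × 4.21 × 100.0 = 18903 J
q4 (vaporize at 100 °C): 44.9 × 2256.0 = 101294 J
q5 (heat steam 100.0→115.9 °C): 44.9 × 2.03 × 15.9 = 1449 J
Total: 663 + 14862 + 18903 + 101294 + 1449 = 137171 J = 137 kJ

q = 137 kJ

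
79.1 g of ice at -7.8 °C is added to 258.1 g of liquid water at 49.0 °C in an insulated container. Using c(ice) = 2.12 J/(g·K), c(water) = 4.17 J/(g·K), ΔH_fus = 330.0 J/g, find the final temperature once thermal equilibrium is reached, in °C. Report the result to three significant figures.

T_f = 18.0 °C

Heat to bring ice to 0 °C and melt it: q₁ = 79.1×2.12×7.8 + 79.1×330.0 = 27411 J
Heat the water can supply cooling to 0 °C: 258.1×4.17×49.0 = 52737.6 J > q₁, so all ice melts.
Energy balance: 258.1×4.17×(49.0 − T) = 27411 + 79.1×4.17×(T − 0)
1076.277(49.0 − T) = 27411 + 329.847 T
52737.6 − 27411 = 1406.124 T
T = 25326.6 / 1406.124 = 18.01 °C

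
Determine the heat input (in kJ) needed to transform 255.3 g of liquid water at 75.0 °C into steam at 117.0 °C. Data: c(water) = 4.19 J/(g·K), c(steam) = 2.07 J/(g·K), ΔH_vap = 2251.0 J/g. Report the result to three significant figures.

q = 610 kJ

q1 (heat water 75.0→100.0 °C): 255.3 × 4.19 × 25.0 = 26743 J
q2 (vaporize at 100 °C): 255.3 × 2251.0 = 574680 J
q3 (heat steam 100.0→117.0 °C): 255.3 × 2.07 × 17.0 = 8984 J
Total: 26743 + 574680 + 8984 = 610407 J = 610 kJ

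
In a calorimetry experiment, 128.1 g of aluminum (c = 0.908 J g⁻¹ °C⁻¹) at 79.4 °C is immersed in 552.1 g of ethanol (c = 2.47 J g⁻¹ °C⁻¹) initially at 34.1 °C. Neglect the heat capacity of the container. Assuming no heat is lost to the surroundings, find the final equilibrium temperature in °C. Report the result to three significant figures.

T_f = 37.7 °C

Heat lost by aluminum = heat gained by ethanol.
(128.1)(0.908)(79.4 − T) = (552.1)(2.47)(T − 34.1)
116.3148 (79.4 − T) = 1363.687 (T − 34.1)
9235.4 − 116.3148 T = 1363.687 T − 46502
55737.4 = 1480.0018 T
T = 37.66 °C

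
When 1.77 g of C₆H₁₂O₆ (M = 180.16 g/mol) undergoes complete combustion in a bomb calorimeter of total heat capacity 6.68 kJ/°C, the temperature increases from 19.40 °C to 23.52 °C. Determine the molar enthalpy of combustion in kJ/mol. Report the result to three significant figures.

ΔH = -2800 kJ/mol

ΔT = 23.52 − 19.40 = 4.12 °C
q_cal = C_cal × ΔT = 6.68 × 4.12 = 27.5216 kJ
n = 1.77 / 180.16 = 0.009825 mol
q_rxn = −q_cal = -27.5216 kJ
ΔH = -27.5216 / 0.009825 = -2801 kJ/mol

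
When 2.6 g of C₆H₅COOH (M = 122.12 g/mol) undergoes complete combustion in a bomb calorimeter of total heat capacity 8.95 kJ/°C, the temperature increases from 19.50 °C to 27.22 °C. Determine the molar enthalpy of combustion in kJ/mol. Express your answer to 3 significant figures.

ΔT = 27.22 − 19.50 = 7.72 °C
q_cal = C_cal × ΔT = 8.95 × 7.72 = 69.094 kJ
n = 2.6 / 122.12 = 0.02129 mol
q_rxn = −q_cal = -69.094 kJ
ΔH = -69.094 / 0.02129 = -3245 kJ/mol

ΔH = -3250 kJ/mol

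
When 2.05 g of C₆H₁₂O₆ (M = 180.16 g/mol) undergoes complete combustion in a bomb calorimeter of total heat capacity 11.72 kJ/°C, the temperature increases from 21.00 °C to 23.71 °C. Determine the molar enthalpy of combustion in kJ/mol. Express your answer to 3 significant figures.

ΔH = -2790 kJ/mol

ΔT = 23.71 − 21.00 = 2.71 °C
q_cal = C_cal × ΔT = 11.72 × 2.71 = 31.7612 kJ
n = 2.05 / 180.16 = 0.01138 mol
q_rxn = −q_cal = -31.7612 kJ
ΔH = -31.7612 / 0.01138 = -2791 kJ/mol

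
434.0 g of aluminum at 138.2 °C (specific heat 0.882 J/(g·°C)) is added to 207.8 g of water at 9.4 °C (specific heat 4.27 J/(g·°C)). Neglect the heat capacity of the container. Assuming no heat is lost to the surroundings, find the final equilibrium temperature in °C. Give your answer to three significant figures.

T_f = 48.2 °C

Heat lost by aluminum = heat gained by water.
(434.0)(0.882)(138.2 − T) = (207.8)(4.27)(T − 9.4)
382.788 (138.2 − T) = 887.306 (T − 9.4)
52901 − 382.788 T = 887.306 T − 8340.7
61241.7 = 1270.094 T
T = 48.22 °C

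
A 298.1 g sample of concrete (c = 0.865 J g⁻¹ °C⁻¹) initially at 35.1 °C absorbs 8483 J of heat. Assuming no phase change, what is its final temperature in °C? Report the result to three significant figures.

T_f = 68.0 °C

ΔT = q / (m c) = 8483 / (298.1 × 0.865) = 32.90 °C
T_f = 35.1 + 32.90 = 68.00 °C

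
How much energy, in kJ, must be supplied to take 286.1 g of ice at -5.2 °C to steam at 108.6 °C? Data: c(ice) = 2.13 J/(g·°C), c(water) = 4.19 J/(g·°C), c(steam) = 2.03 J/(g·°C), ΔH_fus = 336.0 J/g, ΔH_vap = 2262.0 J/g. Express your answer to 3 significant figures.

q1 (heat ice -5.2→0.0 °C): 286.1 × 2.13 × 5.2 = 3169 J
q2 (melt at 0 °C): 286.1 × 336.0 = 96130 J
q3 (heat water 0.0→100.0 °C): 286.1 × 4.19 × 100.0 = 119876 J
q4 (vaporize at 100 °C): 286.1 × 2262.0 = 647158 J
q5 (heat steam 100.0→108.6 °C): 286.1 × 2.03 × 8.6 = 4995 J
Total: 3169 + 96130 + 119876 + 647158 + 4995 = 871328 J = 871 kJ

q = 871 kJ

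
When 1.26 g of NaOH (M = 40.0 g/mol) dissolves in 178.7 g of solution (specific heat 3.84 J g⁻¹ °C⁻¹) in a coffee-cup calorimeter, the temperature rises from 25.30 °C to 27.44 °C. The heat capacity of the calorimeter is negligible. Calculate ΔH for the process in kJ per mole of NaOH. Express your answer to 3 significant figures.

|ΔT| = |27.44 − 25.30| = 2.14 °C
|q_surr| = (178.7 × 3.84) × 2.14 = 686.208 × 2.14 = 1468 J
n(NaOH) = 1.26 / 40.0 = 0.03150 mol
Temperature rose, so q_rxn = −|q_surr| = -1.468 kJ
ΔH = q_rxn / n = -46.60 kJ/mol

ΔH = -46.6 kJ/mol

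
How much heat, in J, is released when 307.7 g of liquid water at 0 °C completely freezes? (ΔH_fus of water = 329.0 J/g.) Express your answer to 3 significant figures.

q = m × ΔH_fus = 307.7 × 329.0 = 101200 J

q = 101000 J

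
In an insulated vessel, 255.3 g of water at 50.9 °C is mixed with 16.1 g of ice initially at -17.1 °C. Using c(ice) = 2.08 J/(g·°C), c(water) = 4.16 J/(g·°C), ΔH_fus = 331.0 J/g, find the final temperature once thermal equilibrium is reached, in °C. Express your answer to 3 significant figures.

Heat to bring ice to 0 °C and melt it: q₁ = 16.1×2.08×17.1 + 16.1×331.0 = 5901.7 J
Heat the water can supply cooling to 0 °C: 255.3×4.16×50.9 = 54058.2 J > q₁, so all ice melts.
Energy balance: 255.3×4.16×(50.9 − T) = 5901.7 + 16.1×4.16×(T − 0)
1062.048(50.9 − T) = 5901.7 + 66.976 T
54058.2 − 5901.7 = 1129.024 T
T = 48156.5 / 1129.024 = 42.65 °C

T_f = 42.7 °C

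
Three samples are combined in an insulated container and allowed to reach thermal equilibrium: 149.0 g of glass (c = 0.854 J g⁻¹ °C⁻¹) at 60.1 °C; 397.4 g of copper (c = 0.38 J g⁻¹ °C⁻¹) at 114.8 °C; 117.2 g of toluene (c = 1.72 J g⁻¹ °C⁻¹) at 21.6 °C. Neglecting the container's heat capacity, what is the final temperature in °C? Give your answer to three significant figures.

Σ mᵢcᵢ(T − Tᵢ) = 0  ⇒  T = Σ mᵢcᵢTᵢ / Σ mᵢcᵢ
Σ mᵢcᵢ = 149.0×0.854 + 397.4×0.38 + 117.2×1.72 = 479.842
Σ mᵢcᵢTᵢ = 127.246×60.1 + 151.012×114.8 + 201.584×21.6 = 29338
T = 29338 / 479.842 = 61.14 °C

T_f = 61.1 °C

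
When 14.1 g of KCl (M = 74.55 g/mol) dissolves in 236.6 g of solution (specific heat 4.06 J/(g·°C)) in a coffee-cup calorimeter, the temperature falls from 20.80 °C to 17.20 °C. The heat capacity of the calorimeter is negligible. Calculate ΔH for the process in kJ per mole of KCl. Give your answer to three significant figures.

|ΔT| = |17.20 − 20.80| = 3.60 °C
|q_surr| = (236.6 × 4.06) × 3.60 = 960.596 × 3.60 = 3458 J
n(KCl) = 14.1 / 74.55 = 0.1891 mol
Temperature fell, so q_rxn = +|q_surr| = 3.458 kJ
ΔH = q_rxn / n = 18.29 kJ/mol

ΔH = 18.3 kJ/mol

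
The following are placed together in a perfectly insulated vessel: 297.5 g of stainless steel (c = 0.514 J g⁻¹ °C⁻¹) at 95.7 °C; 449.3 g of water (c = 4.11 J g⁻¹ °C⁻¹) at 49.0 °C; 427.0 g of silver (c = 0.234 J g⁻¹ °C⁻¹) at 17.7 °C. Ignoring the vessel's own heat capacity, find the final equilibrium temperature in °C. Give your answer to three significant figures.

Σ mᵢcᵢ(T − Tᵢ) = 0  ⇒  T = Σ mᵢcᵢTᵢ / Σ mᵢcᵢ
Σ mᵢcᵢ = 297.5×0.514 + 449.3×4.11 + 427.0×0.234 = 2099.456
Σ mᵢcᵢTᵢ = 152.915×95.7 + 1846.623×49.0 + 99.918×17.7 = 106890
T = 106890 / 2099.456 = 50.91 °C

T_f = 50.9 °C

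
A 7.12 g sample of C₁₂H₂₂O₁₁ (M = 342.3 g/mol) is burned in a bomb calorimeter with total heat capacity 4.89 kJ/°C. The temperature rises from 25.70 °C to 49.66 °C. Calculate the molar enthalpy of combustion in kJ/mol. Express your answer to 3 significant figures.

ΔT = 49.66 − 25.70 = 23.96 °C
q_cal = C_cal × ΔT = 4.89 × 23.96 = 117.1644 kJ
n = 7.12 / 342.3 = 0.02080 mol
q_rxn = −q_cal = -117.1644 kJ
ΔH = -117.1644 / 0.02080 = -5633 kJ/mol

ΔH = -5630 kJ/mol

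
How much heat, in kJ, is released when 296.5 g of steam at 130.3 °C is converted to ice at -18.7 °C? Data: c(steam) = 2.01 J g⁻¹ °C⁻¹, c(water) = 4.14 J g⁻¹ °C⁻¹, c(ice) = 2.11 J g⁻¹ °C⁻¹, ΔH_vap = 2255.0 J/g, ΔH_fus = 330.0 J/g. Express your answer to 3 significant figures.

q1 (cool steam 130.3→100 °C): 296.5 × 2.01 × 30.3 = 18058 J
q2 (condense at 100 °C): 296.5 × 2255.0 = 668608 J
q3 (cool water 100→0 °C): 296.5 × 4.14 × 100.0 = 122751 J
q4 (freeze at 0 °C): 296.5 × 330.0 = 97845 J
q5 (cool ice 0→-18.7 °C): 296.5 × 2.11 × 18.7 = 11699 J
Total: 18058 + 668608 + 122751 + 97845 + 11699 = 918961 J = 919 kJ

q = 919 kJ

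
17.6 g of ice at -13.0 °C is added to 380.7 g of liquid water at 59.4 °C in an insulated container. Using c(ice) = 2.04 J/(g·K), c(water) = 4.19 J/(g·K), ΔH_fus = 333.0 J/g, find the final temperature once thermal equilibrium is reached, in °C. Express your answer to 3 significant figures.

T_f = 53.0 °C

Heat to bring ice to 0 °C and melt it: q₁ = 17.6×2.04×13.0 + 17.6×333.0 = 6327.6 J
Heat the water can supply cooling to 0 °C: 380.7×4.19×59.4 = 94750.9 J > q₁, so all ice melts.
Energy balance: 380.7×4.19×(59.4 − T) = 6327.6 + 17.6×4.19×(T − 0)
1595.133(59.4 − T) = 6327.6 + 73.744 T
94750.9 − 6327.6 = 1668.877 T
T = 88423.3 / 1668.877 = 52.98 °C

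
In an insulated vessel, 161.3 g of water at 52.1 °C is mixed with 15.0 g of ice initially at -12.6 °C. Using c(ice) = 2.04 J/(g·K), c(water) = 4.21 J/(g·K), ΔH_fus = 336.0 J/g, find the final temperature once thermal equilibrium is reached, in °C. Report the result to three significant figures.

T_f = 40.4 °C

Heat to bring ice to 0 °C and melt it: q₁ = 15.0×2.04×12.6 + 15.0×336.0 = 5425.6 J
Heat the water can supply cooling to 0 °C: 161.3×4.21×52.1 = 35379.7 J > q₁, so all ice melts.
Energy balance: 161.3×4.21×(52.1 − T) = 5425.6 + 15.0×4.21×(T − 0)
679.073(52.1 − T) = 5425.6 + 63.15 T
35379.7 − 5425.6 = 742.223 T
T = 29954.1 / 742.223 = 40.36 °C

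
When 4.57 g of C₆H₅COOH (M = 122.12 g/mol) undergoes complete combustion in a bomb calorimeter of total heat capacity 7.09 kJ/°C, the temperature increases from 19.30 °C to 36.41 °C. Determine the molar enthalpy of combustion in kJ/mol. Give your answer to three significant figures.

ΔH = -3240 kJ/mol

ΔT = 36.41 − 19.30 = 17.11 °C
q_cal = C_cal × ΔT = 7.09 × 17.11 = 121.3099 kJ
n = 4.57 / 122.12 = 0.03742 mol
q_rxn = −q_cal = -121.3099 kJ
ΔH = -121.3099 / 0.03742 = -3242 kJ/mol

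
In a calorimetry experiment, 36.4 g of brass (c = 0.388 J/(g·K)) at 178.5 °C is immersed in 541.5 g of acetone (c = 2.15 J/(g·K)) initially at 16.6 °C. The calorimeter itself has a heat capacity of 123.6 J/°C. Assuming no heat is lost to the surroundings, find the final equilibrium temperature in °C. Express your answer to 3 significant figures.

T_f = 18.4 °C

Heat lost by brass = heat gained by acetone + calorimeter.
(36.4)(0.388)(178.5 − T) = [(541.5)(2.15) + 123.6](T − 16.6)
14.1232 (178.5 − T) = 1287.825 (T − 16.6)
2521.0 − 14.1232 T = 1287.825 T − 21378
23899.0 = 1301.9482 T
T = 18.36 °C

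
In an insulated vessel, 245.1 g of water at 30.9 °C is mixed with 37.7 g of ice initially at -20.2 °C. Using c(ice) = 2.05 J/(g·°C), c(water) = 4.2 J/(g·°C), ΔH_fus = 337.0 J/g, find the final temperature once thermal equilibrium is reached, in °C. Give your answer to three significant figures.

Heat to bring ice to 0 °C and melt it: q₁ = 37.7×2.05×20.2 + 37.7×337.0 = 14266 J
Heat the water can supply cooling to 0 °C: 245.1×4.2×30.9 = 31809.1 J > q₁, so all ice melts.
Energy balance: 245.1×4.2×(30.9 − T) = 14266 + 37.7×4.2×(T − 0)
1029.42(30.9 − T) = 14266 + 158.34 T
31809.1 − 14266 = 1187.76 T
T = 17543.1 / 1187.76 = 14.77 °C

T_f = 14.8 °C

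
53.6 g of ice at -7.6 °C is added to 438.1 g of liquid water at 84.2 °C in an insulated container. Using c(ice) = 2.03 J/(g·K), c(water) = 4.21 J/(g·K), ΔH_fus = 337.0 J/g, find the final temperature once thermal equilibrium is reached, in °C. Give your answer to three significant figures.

Heat to bring ice to 0 °C and melt it: q₁ = 53.6×2.03×7.6 + 53.6×337.0 = 18890 J
Heat the water can supply cooling to 0 °C: 438.1×4.21×84.2 = 155299 J > q₁, so all ice melts.
Energy balance: 438.1×4.21×(84.2 − T) = 18890 + 53.6×4.21×(T − 0)
1844.401(84.2 − T) = 18890 + 225.656 T
155299 − 18890 = 2070.057 T
T = 136409 / 2070.057 = 65.90 °C

T_f = 65.9 °C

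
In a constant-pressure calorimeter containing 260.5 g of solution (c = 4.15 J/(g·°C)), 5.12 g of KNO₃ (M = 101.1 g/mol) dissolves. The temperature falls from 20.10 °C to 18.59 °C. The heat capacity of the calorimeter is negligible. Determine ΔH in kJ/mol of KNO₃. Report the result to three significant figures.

ΔH = 32.2 kJ/mol

|ΔT| = |18.59 − 20.10| = 1.51 °C
|q_surr| = (260.5 × 4.15) × 1.51 = 1081.075 × 1.51 = 1632 J
n(KNO₃) = 5.12 / 101.1 = 0.05064 mol
Temperature fell, so q_rxn = +|q_surr| = 1.632 kJ
ΔH = q_rxn / n = 32.23 kJ/mol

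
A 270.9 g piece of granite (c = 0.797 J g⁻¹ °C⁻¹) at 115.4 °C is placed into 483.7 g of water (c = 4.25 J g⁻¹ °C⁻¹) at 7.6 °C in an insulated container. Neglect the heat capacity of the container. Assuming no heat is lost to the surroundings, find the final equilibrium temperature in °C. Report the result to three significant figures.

Heat lost by granite = heat gained by water.
(270.9)(0.797)(115.4 − T) = (483.7)(4.25)(T − 7.6)
215.9073 (115.4 − T) = 2055.725 (T − 7.6)
24916 − 215.9073 T = 2055.725 T − 15624
40540 = 2271.6323 T
T = 17.846 °C

T_f = 17.8 °C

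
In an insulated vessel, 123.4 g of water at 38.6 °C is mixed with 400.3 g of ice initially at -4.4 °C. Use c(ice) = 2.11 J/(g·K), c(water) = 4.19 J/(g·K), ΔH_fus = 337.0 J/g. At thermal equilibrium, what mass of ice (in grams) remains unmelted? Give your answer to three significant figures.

m_ice remaining = 352 g

Heat to warm all ice to 0 °C: 400.3×2.11×4.4 = 3716.4 J
Heat released by water cooling to 0 °C: 123.4×4.19×38.6 = 19958 J
19958 J < 3716.4 + 400.3×337.0 = 138617.5 J, so not all ice melts; final T = 0 °C.
Heat left for melting: 19958 − 3716.4 = 16241.6 J
Mass melted = 16241.6 / 337.0 = 48.19 g
Ice remaining = 400.3 − 48.19 = 352.11 g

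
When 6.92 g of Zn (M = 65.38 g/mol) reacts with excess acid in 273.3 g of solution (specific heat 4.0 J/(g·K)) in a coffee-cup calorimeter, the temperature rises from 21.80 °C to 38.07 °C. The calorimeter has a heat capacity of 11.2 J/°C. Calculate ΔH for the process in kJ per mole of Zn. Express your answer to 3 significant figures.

|ΔT| = |38.07 − 21.80| = 16.27 °C
|q_surr| = (273.3 × 4.0 + 11.2) × 16.27 = 1104.4 × 16.27 = 17970 J
n(Zn) = 6.92 / 65.38 = 0.1058 mol
Temperature rose, so q_rxn = −|q_surr| = -17.97 kJ
ΔH = q_rxn / n = -169.8 kJ/mol

ΔH = -170 kJ/mol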